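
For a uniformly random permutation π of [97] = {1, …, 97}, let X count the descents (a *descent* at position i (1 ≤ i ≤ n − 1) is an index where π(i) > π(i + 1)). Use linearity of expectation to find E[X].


Write X = Σ X_I over i = 1, …, 96, with X_I the indicator of one descent.
There are 96 indicators.
For each fixed i, the pair (π(i), π(i+1)) is a uniformly random ordered pair of distinct values from {1, …, 97}; by symmetry P[π(i) > π(i+1)] = 1/2.
By linearity: E[X] = 96 · (1/2) = (97 − 1) · (1/2) = 48 ≈ 48.000000.

E[X] = 48 = 48.000000.


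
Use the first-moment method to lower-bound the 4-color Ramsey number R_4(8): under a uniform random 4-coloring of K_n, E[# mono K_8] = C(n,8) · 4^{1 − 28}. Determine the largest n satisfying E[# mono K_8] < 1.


We need C(n, 8) · 4^{1 − 28} < 1, i.e. C(n, 8) < 4^{28 − 1} = 18014398509481984.
Check values of n near the boundary:
  n = 402: C(402, 8) = 15770615726749950; 15770615726749950 < 18014398509481984? YES
  n = 403: C(403, 8) = 16090020602228430; 16090020602228430 < 18014398509481984? YES
  n = 404: C(404, 8) = 16415071523485570; 16415071523485570 < 18014398509481984? YES
  n = 405: C(405, 8) = 16745853821188050; 16745853821188050 < 18014398509481984? YES
  n = 406: C(406, 8) = 17082453897995850; 17082453897995850 < 18014398509481984? YES
  n = 407: C(407, 8) = 17424959239309050; 17424959239309050 < 18014398509481984? YES
  n = 408: C(408, 8) = 17773458424095231; 17773458424095231 < 18014398509481984? YES
  n = 409: C(409, 8) = 18128041135797879; 18128041135797879 < 18014398509481984? NO
  n = 410: C(410, 8) = 18488798173326195; 18488798173326195 < 18014398509481984? NO
  n = 411: C(411, 8) = 18855821462126715; 18855821462126715 < 18014398509481984? NO
The largest n with C(n, 8) < 18014398509481984 is n = 408 (where E[X] = 17773458424095231/18014398509481984 ≈ 0.98663). Hence R_4(8) > 408, i.e. R_4(8) ≥ 409.

Largest n = 408; hence R_4(8) > 408.


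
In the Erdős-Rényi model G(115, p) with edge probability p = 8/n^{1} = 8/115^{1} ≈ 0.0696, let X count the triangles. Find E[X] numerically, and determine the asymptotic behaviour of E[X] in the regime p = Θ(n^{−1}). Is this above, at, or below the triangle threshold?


Number of potential triangles: C(115, 3) = 246905.
Each occurs with probability p³ ≈ (0.0696)³ ≈ 3.36648e-04.
By linearity: E[X] = C(115, 3)·p³ ≈ 246905 · 3.36648e-04 ≈ 83.120.
Here α = 1, so p = 8/n is exactly at the triangle threshold p ~ 1/n. Asymptotically E[X] → c³/6 = 8³/6 = 256/3 ≈ 85.333, a bounded constant. In this regime the triangle count is asymptotically Poisson(c³/6).

E[X] ≈ 83.120; in regime p = Θ(1/n^{1}) E[X] stays bounded (at the triangle threshold p ~ 1/n).


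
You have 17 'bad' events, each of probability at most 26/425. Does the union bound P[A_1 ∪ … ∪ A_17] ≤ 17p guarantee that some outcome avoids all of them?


Union bound: P[∪_{i=1}^{17} A_i] ≤ Σ_i P[A_i] ≤ 17·p = 17·(26/425) = 26/25.
Numerically: 26/25 ≈ 1.04000.
Is 26/25 < 1? NO.
Since the bound 26/25 is ≥ 1, the union bound is uninformative here; it does NOT by itself certify existence.

17·p = 26/25 ≈ 1.04000; existence NOT certified by the union bound.


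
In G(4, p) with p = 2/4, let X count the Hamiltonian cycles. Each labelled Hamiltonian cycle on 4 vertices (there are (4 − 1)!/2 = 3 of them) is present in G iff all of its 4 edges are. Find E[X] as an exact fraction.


K_4 has (4 − 1)!/2 = 3 labelled Hamiltonian cycles.
For each such Hamiltonian cycle H, let X_H = 1 if all 4 edges of H are present in G. Then P[X_H = 1] = p^{4} = (1/2)^{4} = 1/16.
Summing the indicators: E[X] = Σ_H E[X_H] = 3 · p^{4} = 3 · 1/16 = 3/16.
Numerically: E[X] ≈ 0.1875.

E[X] = 3 · (1/2)^{4} = 3/16 ≈ 0.1875.


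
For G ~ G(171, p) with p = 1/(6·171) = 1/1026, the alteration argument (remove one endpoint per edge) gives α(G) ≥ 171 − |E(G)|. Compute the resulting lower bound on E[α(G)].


E[|E(G)|] = C(171, 2)·p = 14535 · (1/1026) = 85/6.
E[α(G)] ≥ n − E[|E(G)|] = 171 − 85/6 = 941/6.
Numerically: ≈ 156.8333.
(This is only a lower bound; the true E[α(G)] may be larger.)

E[α(G)] ≥ 941/6 ≈ 156.8333.


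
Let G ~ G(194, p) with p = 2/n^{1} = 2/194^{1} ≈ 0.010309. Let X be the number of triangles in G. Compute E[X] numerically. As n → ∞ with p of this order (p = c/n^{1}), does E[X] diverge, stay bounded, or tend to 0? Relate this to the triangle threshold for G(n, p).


Number of potential triangles: C(194, 3) = 1198144.
Each occurs with probability p³ ≈ (0.010309)³ ≈ 1.0956827e-06.
By linearity: E[X] = C(194, 3)·p³ ≈ 1198144 · 1.0956827e-06 ≈ 1.31279.
Here α = 1, so p = 2/n is exactly at the triangle threshold p ~ 1/n. Asymptotically E[X] → c³/6 = 2³/6 = 4/3 ≈ 1.33333, a bounded constant. In this regime the triangle count is asymptotically Poisson(c³/6).

E[X] ≈ 1.31279; in regime p = Θ(1/n^{1}) E[X] stays bounded (at the triangle threshold p ~ 1/n).


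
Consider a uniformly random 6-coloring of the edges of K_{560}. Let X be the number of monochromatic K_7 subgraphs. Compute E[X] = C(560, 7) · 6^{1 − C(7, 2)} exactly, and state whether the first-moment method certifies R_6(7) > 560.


E[X] = C(560, 7) · 6^{1 − 21} = 3300169391659920 · 6^{−20} = 3300169391659920/3656158440062976.
As a reduced fraction: E[X] = 68753528992915/76169967501312 ≈ 0.902633.
Is E[X] < 1? YES.
Since E[X] < 1, there exists a 6-coloring of K_{560} with no monochromatic K_7; hence R_6(7) > 560.

E[X] = 68753528992915/76169967501312 ≈ 0.902633; E[X] < 1, so R_6(7) > 560.


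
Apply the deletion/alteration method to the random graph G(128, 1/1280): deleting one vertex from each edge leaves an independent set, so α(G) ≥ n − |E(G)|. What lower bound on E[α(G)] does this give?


E[|E(G)|] = C(128, 2)·p = 8128 · (1/1280) = 127/20.
E[α(G)] ≥ n − E[|E(G)|] = 128 − 127/20 = 2433/20.
Numerically: ≈ 121.650000.
(This is only a lower bound; the true E[α(G)] may be larger.)

E[α(G)] ≥ 2433/20 ≈ 121.650000.


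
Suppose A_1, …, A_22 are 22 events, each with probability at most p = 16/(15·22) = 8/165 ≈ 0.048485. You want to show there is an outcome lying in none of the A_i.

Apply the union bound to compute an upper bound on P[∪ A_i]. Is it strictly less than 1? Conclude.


Union bound: P[∪_{i=1}^{22} A_i] ≤ Σ_i P[A_i] ≤ 22·p = 22·(8/165) = 16/15.
Numerically: 16/15 ≈ 1.066667.
Is 16/15 < 1? NO.
Since the bound 16/15 is ≥ 1, the union bound is uninformative here; it does NOT by itself certify existence.

22·p = 16/15 ≈ 1.066667; existence NOT certified by the union bound.


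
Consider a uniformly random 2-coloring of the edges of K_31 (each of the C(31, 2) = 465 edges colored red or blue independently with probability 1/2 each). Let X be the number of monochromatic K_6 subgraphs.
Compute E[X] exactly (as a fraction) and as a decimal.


Let X = Σ_S X_S over the C(31, 6) = 736281 subsets S of size 6, where X_S = 1 if the K_6 on S is monochromatic.
For a fixed S, the K_6 on S has C(6, 2) = 15 edges. P[all 15 edges red] = (1/2)^15, and likewise for blue, so P[monochromatic] = 2·(1/2)^15 = 2^{1 − 15} = 1/16384.
By linearity of expectation: E[X] = C(31, 6) · 2^{1 − 15} = 736281 · 1/16384 = 736281/16384.
Numerically: E[X] ≈ 44.9390.

E[X] = C(31,6)·2^(1−C(6,2)) = 736281/16384 ≈ 44.9390.


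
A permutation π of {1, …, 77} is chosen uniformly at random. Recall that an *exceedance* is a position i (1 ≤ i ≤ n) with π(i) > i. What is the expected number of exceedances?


Write X = Σ_{i=1}^{77} X_i, where X_i = 1_{π(i) > i}.
For each fixed i, π(i) is uniform over {1, …, 77} (marginal of a uniform permutation), so P[π(i) > i] = (n − i)/n. Summing: Σ_{i=1}^{77} (n − i)/n = (0 + 1 + … + 76)/77 = 77(77 − 1)/(2·77) = (77 − 1)/2.
Hence E[X] = Σ_{i=1}^{77} (77 − i)/77 = 38 ≈ 38.000.

E[X] = 38 = 38.000.


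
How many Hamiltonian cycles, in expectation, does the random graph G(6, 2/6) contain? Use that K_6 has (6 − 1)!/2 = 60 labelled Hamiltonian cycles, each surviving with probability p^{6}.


K_6 has (6 − 1)!/2 = 60 labelled Hamiltonian cycles.
For each such Hamiltonian cycle H, let X_H = 1 if all 6 edges of H are present in G. Then P[X_H = 1] = p^{6} = (1/3)^{6} = 1/729.
Summing the indicators: E[X] = Σ_H E[X_H] = 60 · p^{6} = 60 · 1/729 = 20/243.
Numerically: E[X] ≈ 0.0823045.

E[X] = 60 · (1/3)^{6} = 20/243 ≈ 0.0823045.


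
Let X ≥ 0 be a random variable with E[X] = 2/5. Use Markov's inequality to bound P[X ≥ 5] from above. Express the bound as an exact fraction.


μ = E[X] = 2/5, a = 5.
Markov: P[X ≥ 5] ≤ μ/a = (2/5)/5 = 2/25.
Numerically: ≈ 0.080000.
(Since a = 5 > μ = 0.400000, the bound 2/25 is < 1 and informative.)

P[X ≥ 5] ≤ 2/25 ≈ 0.080000.


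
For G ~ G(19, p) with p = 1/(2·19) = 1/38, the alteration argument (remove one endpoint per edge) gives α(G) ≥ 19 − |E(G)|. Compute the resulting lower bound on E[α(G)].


E[|E(G)|] = C(19, 2)·p = 171 · (1/38) = 9/2.
E[α(G)] ≥ n − E[|E(G)|] = 19 − 9/2 = 29/2.
Numerically: ≈ 14.500000.
(This is only a lower bound; the true E[α(G)] may be larger.)

E[α(G)] ≥ 29/2 ≈ 14.500000.


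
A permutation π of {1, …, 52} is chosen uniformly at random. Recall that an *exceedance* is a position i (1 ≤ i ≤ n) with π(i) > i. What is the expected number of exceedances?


Write X = Σ_{i=1}^{52} X_i, where X_i = 1_{π(i) > i}.
For each fixed i, π(i) is uniform over {1, …, 52} (marginal of a uniform permutation), so P[π(i) > i] = (n − i)/n. Summing: Σ_{i=1}^{52} (n − i)/n = (0 + 1 + … + 51)/52 = 52(52 − 1)/(2·52) = (52 − 1)/2.
Hence E[X] = Σ_{i=1}^{52} (52 − i)/52 = 51/2 ≈ 25.500000.

E[X] = 51/2 = 25.500000.


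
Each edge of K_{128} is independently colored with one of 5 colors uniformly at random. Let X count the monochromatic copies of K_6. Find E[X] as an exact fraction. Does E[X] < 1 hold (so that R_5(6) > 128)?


E[X] = C(128, 6) · 5^{1 − 15} = 5423611200 · 5^{−14} = 5423611200/6103515625.
As a reduced fraction: E[X] = 216944448/244140625 ≈ 0.889.
Is E[X] < 1? YES.
Since E[X] < 1, there exists a 5-coloring of K_{128} with no monochromatic K_6; hence R_5(6) > 128.

E[X] = 216944448/244140625 ≈ 0.889; E[X] < 1, so R_5(6) > 128.


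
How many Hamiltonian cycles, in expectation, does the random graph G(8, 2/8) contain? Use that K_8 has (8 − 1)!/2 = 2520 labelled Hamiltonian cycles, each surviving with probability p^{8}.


K_8 has (8 − 1)!/2 = 2520 labelled Hamiltonian cycles.
For each such Hamiltonian cycle H, let X_H = 1 if all 8 edges of H are present in G. Then P[X_H = 1] = p^{8} = (1/4)^{8} = 1/65536.
Summing the indicators: E[X] = Σ_H E[X_H] = 2520 · p^{8} = 2520 · 1/65536 = 315/8192.
Numerically: E[X] ≈ 0.0384521.

E[X] = 2520 · (1/4)^{8} = 315/8192 ≈ 0.0384521.


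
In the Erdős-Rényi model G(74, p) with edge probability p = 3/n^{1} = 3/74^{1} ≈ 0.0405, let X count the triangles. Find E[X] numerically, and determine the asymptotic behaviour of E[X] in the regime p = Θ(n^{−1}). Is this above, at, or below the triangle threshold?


Number of potential triangles: C(74, 3) = 64824.
Each occurs with probability p³ ≈ (0.0405)³ ≈ 6.66298e-05.
By linearity: E[X] = C(74, 3)·p³ ≈ 64824 · 6.66298e-05 ≈ 4.319.
Here α = 1, so p = 3/n is exactly at the triangle threshold p ~ 1/n. Asymptotically E[X] → c³/6 = 3³/6 = 9/2 ≈ 4.500, a bounded constant. In this regime the triangle count is asymptotically Poisson(c³/6).

E[X] ≈ 4.319; in regime p = Θ(1/n^{1}) E[X] stays bounded (at the triangle threshold p ~ 1/n).


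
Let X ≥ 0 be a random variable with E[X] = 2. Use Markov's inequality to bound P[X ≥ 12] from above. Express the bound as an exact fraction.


μ = E[X] = 2, a = 12.
Markov: P[X ≥ 12] ≤ μ/a = (2)/12 = 1/6.
Numerically: ≈ 0.166667.
(Since a = 12 > μ = 2.000000, the bound 1/6 is < 1 and informative.)

P[X ≥ 12] ≤ 1/6 ≈ 0.166667.


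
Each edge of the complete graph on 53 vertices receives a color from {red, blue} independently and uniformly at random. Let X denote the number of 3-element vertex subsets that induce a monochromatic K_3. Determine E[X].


Let X = Σ_S X_S over the C(53, 3) = 23426 subsets S of size 3, where X_S = 1 if the K_3 on S is monochromatic.
For a fixed S, the K_3 on S has C(3, 2) = 3 edges. P[all 3 edges red] = (1/2)^3, and likewise for blue, so P[monochromatic] = 2·(1/2)^3 = 2^{1 − 3} = 1/4.
By linearity of expectation: E[X] = C(53, 3) · 2^{1 − 3} = 23426 · 1/4 = 11713/2.
Numerically: E[X] ≈ 5856.500.

E[X] = C(53,3)·2^(1−C(3,2)) = 11713/2 ≈ 5856.500.


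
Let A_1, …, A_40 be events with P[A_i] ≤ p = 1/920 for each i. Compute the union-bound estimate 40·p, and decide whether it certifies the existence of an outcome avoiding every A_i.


Union bound: P[∪_{i=1}^{40} A_i] ≤ Σ_i P[A_i] ≤ 40·p = 40·(1/920) = 1/23.
Numerically: 1/23 ≈ 0.043478.
Is 1/23 < 1? YES.
Since P[∪ A_i] ≤ 1/23 < 1, the complement has P[∩ A_i^c] ≥ 1 − 1/23 = 22/23 > 0, so some outcome avoids every A_i.

40·p = 1/23 ≈ 0.043478; existence CERTIFIED by the union bound.


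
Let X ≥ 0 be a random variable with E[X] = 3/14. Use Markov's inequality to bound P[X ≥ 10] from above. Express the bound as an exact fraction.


μ = E[X] = 3/14, a = 10.
Markov: P[X ≥ 10] ≤ μ/a = (3/14)/10 = 3/140.
Numerically: ≈ 0.021429.
(Since a = 10 > μ = 0.214286, the bound 3/140 is < 1 and informative.)

P[X ≥ 10] ≤ 3/140 ≈ 0.021429.


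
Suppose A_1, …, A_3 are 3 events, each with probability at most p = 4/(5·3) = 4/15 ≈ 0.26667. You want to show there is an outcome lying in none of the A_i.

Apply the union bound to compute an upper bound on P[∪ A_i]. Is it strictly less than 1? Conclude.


Union bound: P[∪_{i=1}^{3} A_i] ≤ Σ_i P[A_i] ≤ 3·p = 3·(4/15) = 4/5.
Numerically: 4/5 ≈ 0.80000.
Is 4/5 < 1? YES.
Since P[∪ A_i] ≤ 4/5 < 1, the complement has P[∩ A_i^c] ≥ 1 − 4/5 = 1/5 > 0, so some outcome avoids every A_i.

3·p = 4/5 ≈ 0.80000; existence CERTIFIED by the union bound.


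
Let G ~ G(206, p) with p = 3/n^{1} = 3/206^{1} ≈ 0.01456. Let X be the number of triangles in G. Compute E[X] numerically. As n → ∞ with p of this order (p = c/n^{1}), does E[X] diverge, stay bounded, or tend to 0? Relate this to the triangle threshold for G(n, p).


Number of potential triangles: C(206, 3) = 1435820.
Each occurs with probability p³ ≈ (0.01456)³ ≈ 3.088603e-06.
By linearity: E[X] = C(206, 3)·p³ ≈ 1435820 · 3.088603e-06 ≈ 4.4347.
Here α = 1, so p = 3/n is exactly at the triangle threshold p ~ 1/n. Asymptotically E[X] → c³/6 = 3³/6 = 9/2 ≈ 4.5000, a bounded constant. In this regime the triangle count is asymptotically Poisson(c³/6).

E[X] ≈ 4.4347; in regime p = Θ(1/n^{1}) E[X] stays bounded (at the triangle threshold p ~ 1/n).


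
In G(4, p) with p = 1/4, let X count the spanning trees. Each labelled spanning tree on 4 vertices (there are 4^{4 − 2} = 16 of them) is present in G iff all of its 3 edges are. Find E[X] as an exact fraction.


K_4 has 4^{4 − 2} = 16 labelled spanning trees.
For each such spanning tree H, let X_H = 1 if all 3 edges of H are present in G. Then P[X_H = 1] = p^{3} = (1/4)^{3} = 1/64.
Summing the indicators: E[X] = Σ_H E[X_H] = 16 · p^{3} = 16 · 1/64 = 1/4.
Numerically: E[X] ≈ 0.25.

E[X] = 16 · (1/4)^{3} = 1/4 ≈ 0.25.


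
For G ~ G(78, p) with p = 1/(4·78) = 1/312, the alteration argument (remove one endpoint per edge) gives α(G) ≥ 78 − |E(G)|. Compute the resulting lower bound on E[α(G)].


E[|E(G)|] = C(78, 2)·p = 3003 · (1/312) = 77/8.
E[α(G)] ≥ n − E[|E(G)|] = 78 − 77/8 = 547/8.
Numerically: ≈ 68.37500.
(This is only a lower bound; the true E[α(G)] may be larger.)

E[α(G)] ≥ 547/8 ≈ 68.37500.


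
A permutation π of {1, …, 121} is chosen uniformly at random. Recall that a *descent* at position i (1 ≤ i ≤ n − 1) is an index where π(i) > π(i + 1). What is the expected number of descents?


Write X = Σ X_I over i = 1, …, 120, with X_I the indicator of one descent.
There are 120 indicators.
For each fixed i, the pair (π(i), π(i+1)) is a uniformly random ordered pair of distinct values from {1, …, 121}; by symmetry P[π(i) > π(i+1)] = 1/2.
By linearity: E[X] = 120 · (1/2) = (121 − 1) · (1/2) = 60 ≈ 60.00000.

E[X] = 60 = 60.00000.


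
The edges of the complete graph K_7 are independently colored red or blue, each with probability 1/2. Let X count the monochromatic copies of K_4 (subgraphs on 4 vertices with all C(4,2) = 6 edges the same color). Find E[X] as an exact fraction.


Let X = Σ_S X_S over the C(7, 4) = 35 subsets S of size 4, where X_S = 1 if the K_4 on S is monochromatic.
For a fixed S, the K_4 on S has C(4, 2) = 6 edges. P[all 6 edges red] = (1/2)^6, and likewise for blue, so P[monochromatic] = 2·(1/2)^6 = 2^{1 − 6} = 1/32.
Summing: E[X] = C(7, 4) · 2^{1 − 6} = 35 · 1/32 = 35/32.
Numerically: E[X] ≈ 1.093750.

E[X] = C(7,4)·2^(1−C(4,2)) = 35/32 ≈ 1.093750.


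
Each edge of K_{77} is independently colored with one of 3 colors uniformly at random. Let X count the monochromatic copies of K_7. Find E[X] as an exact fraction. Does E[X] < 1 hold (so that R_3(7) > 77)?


E[X] = C(77, 7) · 3^{1 − 21} = 2404808340 · 3^{−20} = 2404808340/3486784401.
As a reduced fraction: E[X] = 801602780/1162261467 ≈ 0.6896923.
Is E[X] < 1? YES.
Since E[X] < 1, there exists a 3-coloring of K_{77} with no monochromatic K_7; hence R_3(7) > 77.

E[X] = 801602780/1162261467 ≈ 0.6896923; E[X] < 1, so R_3(7) > 77.


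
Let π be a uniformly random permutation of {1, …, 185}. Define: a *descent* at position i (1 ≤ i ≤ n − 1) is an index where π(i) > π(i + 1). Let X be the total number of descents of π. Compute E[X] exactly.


Write X = Σ X_I over i = 1, …, 184, with X_I the indicator of one descent.
There are 184 indicators.
For each fixed i, the pair (π(i), π(i+1)) is a uniformly random ordered pair of distinct values from {1, …, 185}; by symmetry P[π(i) > π(i+1)] = 1/2.
By linearity: E[X] = 184 · (1/2) = (185 − 1) · (1/2) = 92 ≈ 92.000.

E[X] = 92 = 92.000.


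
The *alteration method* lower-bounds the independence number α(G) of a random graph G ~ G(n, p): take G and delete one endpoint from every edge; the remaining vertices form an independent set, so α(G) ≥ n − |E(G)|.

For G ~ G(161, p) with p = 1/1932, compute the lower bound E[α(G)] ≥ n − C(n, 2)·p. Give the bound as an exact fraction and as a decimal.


E[|E(G)|] = C(161, 2)·p = 12880 · (1/1932) = 20/3.
E[α(G)] ≥ n − E[|E(G)|] = 161 − 20/3 = 463/3.
Numerically: ≈ 154.333.
(This is only a lower bound; the true E[α(G)] may be larger.)

E[α(G)] ≥ 463/3 ≈ 154.333.


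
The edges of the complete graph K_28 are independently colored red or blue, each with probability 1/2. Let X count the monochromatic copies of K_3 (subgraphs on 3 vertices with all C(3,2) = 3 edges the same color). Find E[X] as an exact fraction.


Let X = Σ_S X_S over the C(28, 3) = 3276 subsets S of size 3, where X_S = 1 if the K_3 on S is monochromatic.
For a fixed S, the K_3 on S has C(3, 2) = 3 edges. P[all 3 edges red] = (1/2)^3, and likewise for blue, so P[monochromatic] = 2·(1/2)^3 = 2^{1 − 3} = 1/4.
By linearity of expectation: E[X] = C(28, 3) · 2^{1 − 3} = 3276 · 1/4 = 819.
Numerically: E[X] ≈ 819.00000.

E[X] = C(28,3)·2^(1−C(3,2)) = 819 ≈ 819.00000.


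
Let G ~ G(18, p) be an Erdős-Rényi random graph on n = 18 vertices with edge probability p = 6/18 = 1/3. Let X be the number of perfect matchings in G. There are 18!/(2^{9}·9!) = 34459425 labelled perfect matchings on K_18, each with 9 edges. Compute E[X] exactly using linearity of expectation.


K_18 has 18!/(2^{9}·9!) = 34459425 labelled perfect matchings.
For each such perfect matching H, let X_H = 1 if all 9 edges of H are present in G. Then P[X_H = 1] = p^{9} = (1/3)^{9} = 1/19683.
By linearity of expectation: E[X] = Σ_H E[X_H] = 34459425 · p^{9} = 34459425 · 1/19683 = 425425/243.
Numerically: E[X] ≈ 1.75e+03.

E[X] = 34459425 · (1/3)^{9} = 425425/243 ≈ 1.75e+03.


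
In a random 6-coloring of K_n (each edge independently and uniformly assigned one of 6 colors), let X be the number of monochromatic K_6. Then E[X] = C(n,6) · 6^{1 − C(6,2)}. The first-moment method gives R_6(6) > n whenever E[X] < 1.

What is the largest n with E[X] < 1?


We need C(n, 6) · 6^{1 − 15} < 1, i.e. C(n, 6) < 6^{15 − 1} = 78364164096.
Check values of n near the boundary:
  n = 194: C(194, 6) = 68482017072; 68482017072 < 78364164096? YES
  n = 195: C(195, 6) = 70656049360; 70656049360 < 78364164096? YES
  n = 196: C(196, 6) = 72887293024; 72887293024 < 78364164096? YES
  n = 197: C(197, 6) = 75176946208; 75176946208 < 78364164096? YES
  n = 198: C(198, 6) = 77526225777; 77526225777 < 78364164096? YES
  n = 199: C(199, 6) = 79936367511; 79936367511 < 78364164096? NO
  n = 200: C(200, 6) = 82408626300; 82408626300 < 78364164096? NO
The largest n with C(n, 6) < 78364164096 is n = 198 (where E[X] = 25842075259/26121388032 ≈ 0.989). Hence R_6(6) > 198, i.e. R_6(6) ≥ 199.

Largest n = 198; hence R_6(6) > 198.


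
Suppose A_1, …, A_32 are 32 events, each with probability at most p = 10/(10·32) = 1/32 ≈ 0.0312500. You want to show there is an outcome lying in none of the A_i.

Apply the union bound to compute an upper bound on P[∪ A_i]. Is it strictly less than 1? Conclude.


Union bound: P[∪_{i=1}^{32} A_i] ≤ Σ_i P[A_i] ≤ 32·p = 32·(1/32) = 1.
Numerically: 1 ≈ 1.0000000.
Is 1 < 1? NO.
Since the bound 1 is ≥ 1, the union bound is uninformative here; it does NOT by itself certify existence.

32·p = 1 ≈ 1.0000000; existence NOT certified by the union bound.


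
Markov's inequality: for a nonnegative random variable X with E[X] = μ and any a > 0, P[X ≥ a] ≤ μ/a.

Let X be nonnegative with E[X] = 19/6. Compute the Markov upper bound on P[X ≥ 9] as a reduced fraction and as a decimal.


μ = E[X] = 19/6, a = 9.
Markov: P[X ≥ 9] ≤ μ/a = (19/6)/9 = 19/54.
Numerically: ≈ 0.3519.
(Since a = 9 > μ = 3.1667, the bound 19/54 is < 1 and informative.)

P[X ≥ 9] ≤ 19/54 ≈ 0.3519.


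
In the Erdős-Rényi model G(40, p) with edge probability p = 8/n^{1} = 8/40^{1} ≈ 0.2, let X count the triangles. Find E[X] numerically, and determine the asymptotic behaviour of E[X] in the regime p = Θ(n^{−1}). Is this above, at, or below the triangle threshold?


Number of potential triangles: C(40, 3) = 9880.
Each occurs with probability p³ ≈ (0.2)³ ≈ 8.00000e-03.
By linearity: E[X] = C(40, 3)·p³ ≈ 9880 · 8.00000e-03 ≈ 79.040.
Here α = 1, so p = 8/n is exactly at the triangle threshold p ~ 1/n. Asymptotically E[X] → c³/6 = 8³/6 = 256/3 ≈ 85.333, a bounded constant. In this regime the triangle count is asymptotically Poisson(c³/6).

E[X] ≈ 79.040; in regime p = Θ(1/n^{1}) E[X] stays bounded (at the triangle threshold p ~ 1/n).


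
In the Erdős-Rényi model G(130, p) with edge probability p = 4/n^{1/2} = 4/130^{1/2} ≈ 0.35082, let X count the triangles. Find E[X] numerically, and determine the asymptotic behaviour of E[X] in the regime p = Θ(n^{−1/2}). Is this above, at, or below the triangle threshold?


Number of potential triangles: C(130, 3) = 357760.
Each occurs with probability p³ ≈ (0.35082)³ ≈ 4.3178241e-02.
By linearity: E[X] = C(130, 3)·p³ ≈ 357760 · 4.3178241e-02 ≈ 15447.44748.
Since α = 1/2 < 1, p = c/n^{1/2} ≫ 1/n is above the triangle threshold p ~ 1/n. Asymptotically E[X] ~ (c³/6)·n^{3(1−α)} = (4³/6)·n^{1.5} → ∞; triangles are abundant w.h.p.

E[X] ≈ 15447.44748; in regime p = Θ(1/n^{1/2}) E[X] diverges (above the triangle threshold p ~ 1/n).


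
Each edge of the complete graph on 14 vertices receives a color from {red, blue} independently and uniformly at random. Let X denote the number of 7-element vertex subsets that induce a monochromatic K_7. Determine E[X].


Let X = Σ_S X_S over the C(14, 7) = 3432 subsets S of size 7, where X_S = 1 if the K_7 on S is monochromatic.
For a fixed S, the K_7 on S has C(7, 2) = 21 edges. P[all 21 edges red] = (1/2)^21, and likewise for blue, so P[monochromatic] = 2·(1/2)^21 = 2^{1 − 21} = 1/1048576.
Summing: E[X] = C(14, 7) · 2^{1 − 21} = 3432 · 1/1048576 = 429/131072.
Numerically: E[X] ≈ 0.003.

E[X] = C(14,7)·2^(1−C(7,2)) = 429/131072 ≈ 0.003.


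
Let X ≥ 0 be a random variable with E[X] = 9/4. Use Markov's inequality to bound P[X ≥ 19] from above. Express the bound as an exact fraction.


μ = E[X] = 9/4, a = 19.
Markov: P[X ≥ 19] ≤ μ/a = (9/4)/19 = 9/76.
Numerically: ≈ 0.118.
(Since a = 19 > μ = 2.250, the bound 9/76 is < 1 and informative.)

P[X ≥ 19] ≤ 9/76 ≈ 0.118.


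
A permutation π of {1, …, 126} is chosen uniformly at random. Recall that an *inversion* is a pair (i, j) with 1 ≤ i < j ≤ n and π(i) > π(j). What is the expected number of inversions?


Write X = Σ X_I over the C(126, 2) = 7875 pairs i < j, with X_I the indicator of one inversion.
There are 7875 indicators.
For each fixed pair i < j, the values π(i) and π(j) are two distinct elements of {1, …, 126} in uniformly random order; by symmetry P[π(i) > π(j)] = 1/2.
By linearity: E[X] = 7875 · (1/2) = C(126, 2) · (1/2) = 7875/2 = 7875/2 ≈ 3937.500.

E[X] = 7875/2 = 3937.500.


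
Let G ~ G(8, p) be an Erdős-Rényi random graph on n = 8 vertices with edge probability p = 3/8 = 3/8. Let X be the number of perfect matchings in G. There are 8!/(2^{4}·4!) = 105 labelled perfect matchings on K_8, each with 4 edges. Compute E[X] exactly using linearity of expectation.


K_8 has 8!/(2^{4}·4!) = 105 labelled perfect matchings.
For each such perfect matching H, let X_H = 1 if all 4 edges of H are present in G. Then P[X_H = 1] = p^{4} = (3/8)^{4} = 81/4096.
By linearity: E[X] = Σ_H E[X_H] = 105 · p^{4} = 105 · 81/4096 = 8505/4096.
Numerically: E[X] ≈ 2.0764.

E[X] = 105 · (3/8)^{4} = 8505/4096 ≈ 2.0764.


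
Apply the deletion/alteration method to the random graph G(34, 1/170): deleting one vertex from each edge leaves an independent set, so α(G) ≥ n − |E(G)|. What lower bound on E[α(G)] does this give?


E[|E(G)|] = C(34, 2)·p = 561 · (1/170) = 33/10.
E[α(G)] ≥ n − E[|E(G)|] = 34 − 33/10 = 307/10.
Numerically: ≈ 30.700.
(This is only a lower bound; the true E[α(G)] may be larger.)

E[α(G)] ≥ 307/10 ≈ 30.700.


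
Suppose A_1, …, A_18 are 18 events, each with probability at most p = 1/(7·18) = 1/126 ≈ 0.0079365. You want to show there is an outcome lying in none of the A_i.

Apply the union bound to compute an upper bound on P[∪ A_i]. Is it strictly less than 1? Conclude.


Union bound: P[∪_{i=1}^{18} A_i] ≤ Σ_i P[A_i] ≤ 18·p = 18·(1/126) = 1/7.
Numerically: 1/7 ≈ 0.1428571.
Is 1/7 < 1? YES.
Since P[∪ A_i] ≤ 1/7 < 1, the complement has P[∩ A_i^c] ≥ 1 − 1/7 = 6/7 > 0, so some outcome avoids every A_i.

18·p = 1/7 ≈ 0.1428571; existence CERTIFIED by the union bound.


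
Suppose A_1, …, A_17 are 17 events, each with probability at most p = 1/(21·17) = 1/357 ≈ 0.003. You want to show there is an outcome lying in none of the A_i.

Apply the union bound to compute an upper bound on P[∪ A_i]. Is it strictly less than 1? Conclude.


Union bound: P[∪_{i=1}^{17} A_i] ≤ Σ_i P[A_i] ≤ 17·p = 17·(1/357) = 1/21.
Numerically: 1/21 ≈ 0.048.
Is 1/21 < 1? YES.
Since P[∪ A_i] ≤ 1/21 < 1, the complement has P[∩ A_i^c] ≥ 1 − 1/21 = 20/21 > 0, so some outcome avoids every A_i.

17·p = 1/21 ≈ 0.048; existence CERTIFIED by the union bound.


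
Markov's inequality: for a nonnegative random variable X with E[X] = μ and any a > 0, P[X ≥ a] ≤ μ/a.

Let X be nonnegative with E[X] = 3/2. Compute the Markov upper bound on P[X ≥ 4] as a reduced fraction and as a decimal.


μ = E[X] = 3/2, a = 4.
Markov: P[X ≥ 4] ≤ μ/a = (3/2)/4 = 3/8.
Numerically: ≈ 0.375.
(Since a = 4 > μ = 1.500, the bound 3/8 is < 1 and informative.)

P[X ≥ 4] ≤ 3/8 ≈ 0.375.


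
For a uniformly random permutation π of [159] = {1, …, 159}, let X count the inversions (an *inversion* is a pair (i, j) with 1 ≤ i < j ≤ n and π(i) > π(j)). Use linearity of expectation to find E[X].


Write X = Σ X_I over the C(159, 2) = 12561 pairs i < j, with X_I the indicator of one inversion.
There are 12561 indicators.
For each fixed pair i < j, the values π(i) and π(j) are two distinct elements of {1, …, 159} in uniformly random order; by symmetry P[π(i) > π(j)] = 1/2.
By linearity: E[X] = 12561 · (1/2) = C(159, 2) · (1/2) = 12561/2 = 12561/2 ≈ 6280.500000.

E[X] = 12561/2 = 6280.500000.


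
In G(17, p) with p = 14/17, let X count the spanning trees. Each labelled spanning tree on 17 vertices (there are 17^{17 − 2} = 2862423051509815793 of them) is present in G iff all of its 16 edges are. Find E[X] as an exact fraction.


K_17 has 17^{17 − 2} = 2862423051509815793 labelled spanning trees.
For each such spanning tree H, let X_H = 1 if all 16 edges of H are present in G. Then P[X_H = 1] = p^{16} = (14/17)^{16} = 2177953337809371136/48661191875666868481.
Summing the indicators: E[X] = Σ_H E[X_H] = 2862423051509815793 · p^{16} = 2862423051509815793 · 2177953337809371136/48661191875666868481 = 2177953337809371136/17.
Numerically: E[X] ≈ 1.281e+17.

E[X] = 2862423051509815793 · (14/17)^{16} = 2177953337809371136/17 ≈ 1.281e+17.


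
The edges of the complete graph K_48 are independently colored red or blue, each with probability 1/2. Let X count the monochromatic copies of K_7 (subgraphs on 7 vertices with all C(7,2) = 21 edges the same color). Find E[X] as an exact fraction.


Let X = Σ_S X_S over the C(48, 7) = 73629072 subsets S of size 7, where X_S = 1 if the K_7 on S is monochromatic.
For a fixed S, the K_7 on S has C(7, 2) = 21 edges. P[all 21 edges red] = (1/2)^21, and likewise for blue, so P[monochromatic] = 2·(1/2)^21 = 2^{1 − 21} = 1/1048576.
Summing: E[X] = C(48, 7) · 2^{1 − 21} = 73629072 · 1/1048576 = 4601817/65536.
Numerically: E[X] ≈ 70.218.

E[X] = C(48,7)·2^(1−C(7,2)) = 4601817/65536 ≈ 70.218.


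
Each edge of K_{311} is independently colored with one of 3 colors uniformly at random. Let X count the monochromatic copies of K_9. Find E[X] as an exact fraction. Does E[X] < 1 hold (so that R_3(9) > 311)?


E[X] = C(311, 9) · 3^{1 − 36} = 66733530156060130 · 3^{−35} = 66733530156060130/50031545098999707.
As a reduced fraction: E[X] = 66733530156060130/50031545098999707 ≈ 1.334.
Is E[X] < 1? NO.
Since E[X] ≥ 1, the first-moment bound is inconclusive at n = 311; it does NOT by itself certify R_3(9) > 311.

E[X] = 66733530156060130/50031545098999707 ≈ 1.334; E[X] ≥ 1; first-moment method inconclusive here.


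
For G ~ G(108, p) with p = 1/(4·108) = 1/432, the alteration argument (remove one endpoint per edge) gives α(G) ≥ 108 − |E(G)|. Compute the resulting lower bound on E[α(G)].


E[|E(G)|] = C(108, 2)·p = 5778 · (1/432) = 107/8.
E[α(G)] ≥ n − E[|E(G)|] = 108 − 107/8 = 757/8.
Numerically: ≈ 94.625.
(This is only a lower bound; the true E[α(G)] may be larger.)

E[α(G)] ≥ 757/8 ≈ 94.625.


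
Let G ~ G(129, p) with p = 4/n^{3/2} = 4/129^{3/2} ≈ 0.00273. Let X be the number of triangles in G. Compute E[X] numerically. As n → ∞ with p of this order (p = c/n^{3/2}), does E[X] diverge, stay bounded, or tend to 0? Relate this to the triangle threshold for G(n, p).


Number of potential triangles: C(129, 3) = 349504.
Each occurs with probability p³ ≈ (0.00273)³ ≈ 2.034821e-08.
By linearity: E[X] = C(129, 3)·p³ ≈ 349504 · 2.034821e-08 ≈ 0.0071.
Since α = 3/2 > 1, p = c/n^{3/2} = o(1/n) is below the triangle threshold p ~ 1/n. Asymptotically E[X] ~ (c³/6)·n^{3(1−α)} = (4³/6)·n^{-1.5} → 0, so by Markov's inequality G has no triangles w.h.p.

E[X] ≈ 0.0071; in regime p = Θ(1/n^{3/2}) E[X] tends to 0 (below the triangle threshold p ~ 1/n).


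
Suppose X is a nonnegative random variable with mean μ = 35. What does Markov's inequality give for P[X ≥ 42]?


μ = E[X] = 35, a = 42.
Markov: P[X ≥ 42] ≤ μ/a = (35)/42 = 5/6.
Numerically: ≈ 0.8333.
(Since a = 42 > μ = 35.0000, the bound 5/6 is < 1 and informative.)

P[X ≥ 42] ≤ 5/6 ≈ 0.8333.


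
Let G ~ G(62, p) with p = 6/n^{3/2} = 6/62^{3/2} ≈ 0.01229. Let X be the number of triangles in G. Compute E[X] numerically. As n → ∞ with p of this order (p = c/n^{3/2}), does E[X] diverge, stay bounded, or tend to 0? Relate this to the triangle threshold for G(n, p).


Number of potential triangles: C(62, 3) = 37820.
Each occurs with probability p³ ≈ (0.01229)³ ≈ 1.8564837e-06.
By linearity: E[X] = C(62, 3)·p³ ≈ 37820 · 1.8564837e-06 ≈ 0.07021.
Since α = 3/2 > 1, p = c/n^{3/2} = o(1/n) is below the triangle threshold p ~ 1/n. Asymptotically E[X] ~ (c³/6)·n^{3(1−α)} = (6³/6)·n^{-1.5} → 0, so by Markov's inequality G has no triangles w.h.p.

E[X] ≈ 0.07021; in regime p = Θ(1/n^{3/2}) E[X] tends to 0 (below the triangle threshold p ~ 1/n).


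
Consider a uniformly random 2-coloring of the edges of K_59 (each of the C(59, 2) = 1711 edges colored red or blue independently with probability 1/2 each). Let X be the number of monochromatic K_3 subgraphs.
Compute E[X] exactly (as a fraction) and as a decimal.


Let X = Σ_S X_S over the C(59, 3) = 32509 subsets S of size 3, where X_S = 1 if the K_3 on S is monochromatic.
For a fixed S, the K_3 on S has C(3, 2) = 3 edges. P[all 3 edges red] = (1/2)^3, and likewise for blue, so P[monochromatic] = 2·(1/2)^3 = 2^{1 − 3} = 1/4.
By linearity of expectation: E[X] = C(59, 3) · 2^{1 − 3} = 32509 · 1/4 = 32509/4.
Numerically: E[X] ≈ 8127.250.

E[X] = C(59,3)·2^(1−C(3,2)) = 32509/4 ≈ 8127.250.


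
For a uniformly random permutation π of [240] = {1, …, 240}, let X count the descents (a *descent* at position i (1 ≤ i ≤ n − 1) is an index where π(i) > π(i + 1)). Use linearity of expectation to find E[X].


Write X = Σ X_I over i = 1, …, 239, with X_I the indicator of one descent.
There are 239 indicators.
For each fixed i, the pair (π(i), π(i+1)) is a uniformly random ordered pair of distinct values from {1, …, 240}; by symmetry P[π(i) > π(i+1)] = 1/2.
By linearity: E[X] = 239 · (1/2) = (240 − 1) · (1/2) = 239/2 ≈ 119.500.

E[X] = 239/2 = 119.500.


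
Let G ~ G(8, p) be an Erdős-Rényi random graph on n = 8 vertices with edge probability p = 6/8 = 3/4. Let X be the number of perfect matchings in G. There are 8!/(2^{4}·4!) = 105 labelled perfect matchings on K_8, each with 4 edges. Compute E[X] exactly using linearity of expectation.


K_8 has 8!/(2^{4}·4!) = 105 labelled perfect matchings.
For each such perfect matching H, let X_H = 1 if all 4 edges of H are present in G. Then P[X_H = 1] = p^{4} = (3/4)^{4} = 81/256.
By linearity: E[X] = Σ_H E[X_H] = 105 · p^{4} = 105 · 81/256 = 8505/256.
Numerically: E[X] ≈ 33.223.

E[X] = 105 · (3/4)^{4} = 8505/256 ≈ 33.223.


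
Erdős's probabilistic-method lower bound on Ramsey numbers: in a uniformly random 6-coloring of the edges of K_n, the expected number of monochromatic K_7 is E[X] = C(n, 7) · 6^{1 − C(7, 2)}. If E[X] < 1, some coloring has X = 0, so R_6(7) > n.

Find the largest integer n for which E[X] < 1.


We need C(n, 7) · 6^{1 − 21} < 1, i.e. C(n, 7) < 6^{21 − 1} = 3656158440062976.
Check values of n near the boundary:
  n = 563: C(563, 7) = 3426622515769596; 3426622515769596 < 3656158440062976? YES
  n = 564: C(564, 7) = 3469685994423792; 3469685994423792 < 3656158440062976? YES
  n = 565: C(565, 7) = 3513212521235560; 3513212521235560 < 3656158440062976? YES
  n = 566: C(566, 7) = 3557206237959440; 3557206237959440 < 3656158440062976? YES
  n = 567: C(567, 7) = 3601671315933933; 3601671315933933 < 3656158440062976? YES
  n = 568: C(568, 7) = 3646611956239704; 3646611956239704 < 3656158440062976? YES
  n = 569: C(569, 7) = 3692032389858348; 3692032389858348 < 3656158440062976? NO
  n = 570: C(570, 7) = 3737936877831720; 3737936877831720 < 3656158440062976? NO
The largest n with C(n, 7) < 3656158440062976 is n = 568 (where E[X] = 16882462760369/16926659444736 ≈ 0.9973889). Hence R_6(7) > 568, i.e. R_6(7) ≥ 569.

Largest n = 568; hence R_6(7) > 568.


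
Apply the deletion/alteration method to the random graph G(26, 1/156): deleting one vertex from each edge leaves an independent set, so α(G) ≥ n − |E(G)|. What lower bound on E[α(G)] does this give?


E[|E(G)|] = C(26, 2)·p = 325 · (1/156) = 25/12.
E[α(G)] ≥ n − E[|E(G)|] = 26 − 25/12 = 287/12.
Numerically: ≈ 23.916667.
(This is only a lower bound; the true E[α(G)] may be larger.)

E[α(G)] ≥ 287/12 ≈ 23.916667.


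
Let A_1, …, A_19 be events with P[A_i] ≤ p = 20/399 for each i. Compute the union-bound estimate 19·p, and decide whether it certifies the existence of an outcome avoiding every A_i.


Union bound: P[∪_{i=1}^{19} A_i] ≤ Σ_i P[A_i] ≤ 19·p = 19·(20/399) = 20/21.
Numerically: 20/21 ≈ 0.952.
Is 20/21 < 1? YES.
Since P[∪ A_i] ≤ 20/21 < 1, the complement has P[∩ A_i^c] ≥ 1 − 20/21 = 1/21 > 0, so some outcome avoids every A_i.

19·p = 20/21 ≈ 0.952; existence CERTIFIED by the union bound.


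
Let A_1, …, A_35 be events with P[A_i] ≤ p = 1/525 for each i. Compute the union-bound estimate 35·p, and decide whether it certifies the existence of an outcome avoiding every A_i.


Union bound: P[∪_{i=1}^{35} A_i] ≤ Σ_i P[A_i] ≤ 35·p = 35·(1/525) = 1/15.
Numerically: 1/15 ≈ 0.066667.
Is 1/15 < 1? YES.
Since P[∪ A_i] ≤ 1/15 < 1, the complement has P[∩ A_i^c] ≥ 1 − 1/15 = 14/15 > 0, so some outcome avoids every A_i.

35·p = 1/15 ≈ 0.066667; existence CERTIFIED by the union bound.


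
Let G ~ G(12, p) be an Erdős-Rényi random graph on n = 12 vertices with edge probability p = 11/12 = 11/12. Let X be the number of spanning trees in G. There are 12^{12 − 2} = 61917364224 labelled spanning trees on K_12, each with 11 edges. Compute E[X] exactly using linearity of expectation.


K_12 has 12^{12 − 2} = 61917364224 labelled spanning trees.
For each such spanning tree H, let X_H = 1 if all 11 edges of H are present in G. Then P[X_H = 1] = p^{11} = (11/12)^{11} = 285311670611/743008370688.
By linearity of expectation: E[X] = Σ_H E[X_H] = 61917364224 · p^{11} = 61917364224 · 285311670611/743008370688 = 285311670611/12.
Numerically: E[X] ≈ 2.3776e+10.

E[X] = 61917364224 · (11/12)^{11} = 285311670611/12 ≈ 2.3776e+10.


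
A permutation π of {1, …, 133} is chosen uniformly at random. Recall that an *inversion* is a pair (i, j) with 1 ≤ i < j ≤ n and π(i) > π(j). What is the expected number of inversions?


Write X = Σ X_I over the C(133, 2) = 8778 pairs i < j, with X_I the indicator of one inversion.
There are 8778 indicators.
For each fixed pair i < j, the values π(i) and π(j) are two distinct elements of {1, …, 133} in uniformly random order; by symmetry P[π(i) > π(j)] = 1/2.
By linearity: E[X] = 8778 · (1/2) = C(133, 2) · (1/2) = 8778/2 = 4389 ≈ 4389.000000.

E[X] = 4389 = 4389.000000.


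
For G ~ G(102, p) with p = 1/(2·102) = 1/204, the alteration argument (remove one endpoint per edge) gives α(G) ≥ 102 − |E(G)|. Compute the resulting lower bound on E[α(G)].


E[|E(G)|] = C(102, 2)·p = 5151 · (1/204) = 101/4.
E[α(G)] ≥ n − E[|E(G)|] = 102 − 101/4 = 307/4.
Numerically: ≈ 76.750000.
(This is only a lower bound; the true E[α(G)] may be larger.)

E[α(G)] ≥ 307/4 ≈ 76.750000.


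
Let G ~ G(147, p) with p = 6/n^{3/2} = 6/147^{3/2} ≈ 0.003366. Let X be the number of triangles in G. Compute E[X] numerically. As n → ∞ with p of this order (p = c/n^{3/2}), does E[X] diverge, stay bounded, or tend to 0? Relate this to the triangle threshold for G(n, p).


Number of potential triangles: C(147, 3) = 518665.
Each occurs with probability p³ ≈ (0.003366)³ ≈ 3.815274e-08.
By linearity: E[X] = C(147, 3)·p³ ≈ 518665 · 3.815274e-08 ≈ 0.0198.
Since α = 3/2 > 1, p = c/n^{3/2} = o(1/n) is below the triangle threshold p ~ 1/n. Asymptotically E[X] ~ (c³/6)·n^{3(1−α)} = (6³/6)·n^{-1.5} → 0, so by Markov's inequality G has no triangles w.h.p.

E[X] ≈ 0.0198; in regime p = Θ(1/n^{3/2}) E[X] tends to 0 (below the triangle threshold p ~ 1/n).
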